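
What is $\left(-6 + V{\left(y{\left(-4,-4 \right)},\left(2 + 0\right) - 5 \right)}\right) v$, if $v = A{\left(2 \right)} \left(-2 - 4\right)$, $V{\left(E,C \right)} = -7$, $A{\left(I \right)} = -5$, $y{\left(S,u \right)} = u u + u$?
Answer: $-390$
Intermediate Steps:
$y{\left(S,u \right)} = u + u^{2}$ ($y{\left(S,u \right)} = u^{2} + u = u + u^{2}$)
$v = 30$ ($v = - 5 \left(-2 - 4\right) = \left(-5\right) \left(-6\right) = 30$)
$\left(-6 + V{\left(y{\left(-4,-4 \right)},\left(2 + 0\right) - 5 \right)}\right) v = \left(-6 - 7\right) 30 = \left(-13\right) 30 = -390$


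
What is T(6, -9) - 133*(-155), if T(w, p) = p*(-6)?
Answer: 20669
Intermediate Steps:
T(w, p) = -6*p
T(6, -9) - 133*(-155) = -6*(-9) - 133*(-155) = 54 + 20615 = 20669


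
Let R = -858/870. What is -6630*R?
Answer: 189618/29 ≈ 6538.6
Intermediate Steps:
R = -143/145 (R = -858*1/870 = -143/145 ≈ -0.98621)
-6630*R = -6630*(-143/145) = 189618/29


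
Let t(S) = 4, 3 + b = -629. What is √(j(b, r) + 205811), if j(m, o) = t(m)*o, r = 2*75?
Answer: √206411 ≈ 454.32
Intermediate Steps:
b = -632 (b = -3 - 629 = -632)
r = 150
j(m, o) = 4*o
√(j(b, r) + 205811) = √(4*150 + 205811) = √(600 + 205811) = √206411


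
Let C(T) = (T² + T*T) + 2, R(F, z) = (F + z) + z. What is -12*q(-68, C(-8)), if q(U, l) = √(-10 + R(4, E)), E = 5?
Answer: -24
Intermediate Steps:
R(F, z) = F + 2*z
C(T) = 2 + 2*T² (C(T) = (T² + T²) + 2 = 2*T² + 2 = 2 + 2*T²)
q(U, l) = 2 (q(U, l) = √(-10 + (4 + 2*5)) = √(-10 + (4 + 10)) = √(-10 + 14) = √4 = 2)
-12*q(-68, C(-8)) = -12*2 = -24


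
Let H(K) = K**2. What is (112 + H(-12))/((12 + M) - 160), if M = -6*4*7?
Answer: -64/79 ≈ -0.81013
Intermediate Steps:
M = -168 (M = -24*7 = -168)
(112 + H(-12))/((12 + M) - 160) = (112 + (-12)**2)/((12 - 168) - 160) = (112 + 144)/(-156 - 160) = 256/(-316) = 256*(-1/316) = -64/79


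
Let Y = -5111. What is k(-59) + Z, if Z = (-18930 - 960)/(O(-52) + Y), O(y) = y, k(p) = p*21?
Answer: -2125689/1721 ≈ -1235.1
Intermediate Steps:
k(p) = 21*p
Z = 6630/1721 (Z = (-18930 - 960)/(-52 - 5111) = -19890/(-5163) = -19890*(-1/5163) = 6630/1721 ≈ 3.8524)
k(-59) + Z = 21*(-59) + 6630/1721 = -1239 + 6630/1721 = -2125689/1721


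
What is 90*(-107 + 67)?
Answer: -3600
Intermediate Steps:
90*(-107 + 67) = 90*(-40) = -3600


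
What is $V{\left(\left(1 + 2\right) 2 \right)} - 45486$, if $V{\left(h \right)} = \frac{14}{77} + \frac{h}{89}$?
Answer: $- \frac{44530550}{979} \approx -45486.0$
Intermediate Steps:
$V{\left(h \right)} = \frac{2}{11} + \frac{h}{89}$ ($V{\left(h \right)} = 14 \cdot \frac{1}{77} + h \frac{1}{89} = \frac{2}{11} + \frac{h}{89}$)
$V{\left(\left(1 + 2\right) 2 \right)} - 45486 = \left(\frac{2}{11} + \frac{\left(1 + 2\right) 2}{89}\right) - 45486 = \left(\frac{2}{11} + \frac{3 \cdot 2}{89}\right) - 45486 = \left(\frac{2}{11} + \frac{1}{89} \cdot 6\right) - 45486 = \left(\frac{2}{11} + \frac{6}{89}\right) - 45486 = \frac{244}{979} - 45486 = - \frac{44530550}{979}$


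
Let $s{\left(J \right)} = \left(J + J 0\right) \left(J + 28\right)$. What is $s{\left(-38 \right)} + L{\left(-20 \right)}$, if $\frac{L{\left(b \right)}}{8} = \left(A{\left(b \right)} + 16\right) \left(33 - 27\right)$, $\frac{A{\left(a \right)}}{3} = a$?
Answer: $-1732$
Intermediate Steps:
$A{\left(a \right)} = 3 a$
$s{\left(J \right)} = J \left(28 + J\right)$ ($s{\left(J \right)} = \left(J + 0\right) \left(28 + J\right) = J \left(28 + J\right)$)
$L{\left(b \right)} = 768 + 144 b$ ($L{\left(b \right)} = 8 \left(3 b + 16\right) \left(33 - 27\right) = 8 \left(16 + 3 b\right) 6 = 8 \left(96 + 18 b\right) = 768 + 144 b$)
$s{\left(-38 \right)} + L{\left(-20 \right)} = - 38 \left(28 - 38\right) + \left(768 + 144 \left(-20\right)\right) = \left(-38\right) \left(-10\right) + \left(768 - 2880\right) = 380 - 2112 = -1732$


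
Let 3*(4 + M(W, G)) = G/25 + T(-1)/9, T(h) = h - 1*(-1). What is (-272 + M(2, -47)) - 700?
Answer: -73247/75 ≈ -976.63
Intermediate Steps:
T(h) = 1 + h (T(h) = h + 1 = 1 + h)
M(W, G) = -4 + G/75 (M(W, G) = -4 + (G/25 + (1 - 1)/9)/3 = -4 + (G*(1/25) + 0*(⅑))/3 = -4 + (G/25 + 0)/3 = -4 + (G/25)/3 = -4 + G/75)
(-272 + M(2, -47)) - 700 = (-272 + (-4 + (1/75)*(-47))) - 700 = (-272 + (-4 - 47/75)) - 700 = (-272 - 347/75) - 700 = -20747/75 - 700 = -73247/75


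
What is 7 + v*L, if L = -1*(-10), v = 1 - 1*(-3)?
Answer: 47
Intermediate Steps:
v = 4 (v = 1 + 3 = 4)
L = 10
7 + v*L = 7 + 4*10 = 7 + 40 = 47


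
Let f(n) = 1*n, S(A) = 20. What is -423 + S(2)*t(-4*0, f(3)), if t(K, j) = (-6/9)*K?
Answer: -423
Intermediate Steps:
f(n) = n
t(K, j) = -2*K/3 (t(K, j) = (-6*⅑)*K = -2*K/3)
-423 + S(2)*t(-4*0, f(3)) = -423 + 20*(-(-8)*0/3) = -423 + 20*(-⅔*0) = -423 + 20*0 = -423 + 0 = -423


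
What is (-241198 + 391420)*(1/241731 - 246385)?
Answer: -2982351979740116/80577 ≈ -3.7012e+10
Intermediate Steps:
(-241198 + 391420)*(1/241731 - 246385) = 150222*(1/241731 - 246385) = 150222*(-59558892434/241731) = -2982351979740116/80577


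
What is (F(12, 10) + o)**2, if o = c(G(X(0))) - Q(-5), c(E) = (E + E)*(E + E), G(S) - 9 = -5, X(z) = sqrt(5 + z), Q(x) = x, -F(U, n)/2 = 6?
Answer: 3249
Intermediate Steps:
F(U, n) = -12 (F(U, n) = -2*6 = -12)
G(S) = 4 (G(S) = 9 - 5 = 4)
c(E) = 4*E**2 (c(E) = (2*E)*(2*E) = 4*E**2)
o = 69 (o = 4*4**2 - 1*(-5) = 4*16 + 5 = 64 + 5 = 69)
(F(12, 10) + o)**2 = (-12 + 69)**2 = 57**2 = 3249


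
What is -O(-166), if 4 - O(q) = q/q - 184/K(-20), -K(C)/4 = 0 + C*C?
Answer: -577/200 ≈ -2.8850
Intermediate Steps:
K(C) = -4*C² (K(C) = -4*(0 + C*C) = -4*(0 + C²) = -4*C²)
O(q) = 577/200 (O(q) = 4 - (q/q - 184/((-4*(-20)²))) = 4 - (1 - 184/((-4*400))) = 4 - (1 - 184/(-1600)) = 4 - (1 - 184*(-1/1600)) = 4 - (1 + 23/200) = 4 - 1*223/200 = 4 - 223/200 = 577/200)
-O(-166) = -1*577/200 = -577/200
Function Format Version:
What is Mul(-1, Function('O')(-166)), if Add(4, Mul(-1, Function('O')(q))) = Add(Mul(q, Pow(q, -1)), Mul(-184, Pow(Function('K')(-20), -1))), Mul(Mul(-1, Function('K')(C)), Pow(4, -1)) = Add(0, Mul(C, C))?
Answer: Rational(-577, 200) ≈ -2.8850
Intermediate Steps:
Function('K')(C) = Mul(-4, Pow(C, 2)) (Function('K')(C) = Mul(-4, Add(0, Mul(C, C))) = Mul(-4, Add(0, Pow(C, 2))) = Mul(-4, Pow(C, 2)))
Function('O')(q) = Rational(577, 200) (Function('O')(q) = Add(4, Mul(-1, Add(Mul(q, Pow(q, -1)), Mul(-184, Pow(Mul(-4, Pow(-20, 2)), -1))))) = Add(4, Mul(-1, Add(1, Mul(-184, Pow(Mul(-4, 400), -1))))) = Add(4, Mul(-1, Add(1, Mul(-184, Pow(-1600, -1))))) = Add(4, Mul(-1, Add(1, Mul(-184, Rational(-1, 1600))))) = Add(4, Mul(-1, Add(1, Rational(23, 200)))) = Add(4, Mul(-1, Rational(223, 200))) = Add(4, Rational(-223, 200)) = Rational(577, 200))
Mul(-1, Function('O')(-166)) = Mul(-1, Rational(577, 200)) = Rational(-577, 200)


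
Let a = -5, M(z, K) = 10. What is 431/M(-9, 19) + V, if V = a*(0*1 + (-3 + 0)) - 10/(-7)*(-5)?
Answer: 3567/70 ≈ 50.957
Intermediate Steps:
V = 55/7 (V = -5*(0*1 + (-3 + 0)) - 10/(-7)*(-5) = -5*(0 - 3) - 10*(-⅐)*(-5) = -5*(-3) + (10/7)*(-5) = 15 - 50/7 = 55/7 ≈ 7.8571)
431/M(-9, 19) + V = 431/10 + 55/7 = 3567/70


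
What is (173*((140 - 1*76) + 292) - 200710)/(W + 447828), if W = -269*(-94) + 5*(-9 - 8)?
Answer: -139122/473029 ≈ -0.29411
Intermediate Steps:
W = 25201 (W = 25286 + 5*(-17) = 25286 - 85 = 25201)
(173*((140 - 1*76) + 292) - 200710)/(W + 447828) = (173*((140 - 1*76) + 292) - 200710)/(25201 + 447828) = (173*((140 - 76) + 292) - 200710)/473029 = (173*(64 + 292) - 200710)*(1/473029) = (173*356 - 200710)*(1/473029) = (61588 - 200710)*(1/473029) = -139122*1/473029 = -139122/473029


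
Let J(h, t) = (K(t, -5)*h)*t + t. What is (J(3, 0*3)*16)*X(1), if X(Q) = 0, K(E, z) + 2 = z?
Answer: 0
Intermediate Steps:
K(E, z) = -2 + z
J(h, t) = t - 7*h*t (J(h, t) = ((-2 - 5)*h)*t + t = (-7*h)*t + t = -7*h*t + t = t - 7*h*t)
(J(3, 0*3)*16)*X(1) = (((0*3)*(1 - 7*3))*16)*0 = ((0*(1 - 21))*16)*0 = ((0*(-20))*16)*0 = (0*16)*0 = 0*0 = 0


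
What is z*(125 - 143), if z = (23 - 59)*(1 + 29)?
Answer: 19440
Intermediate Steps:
z = -1080 (z = -36*30 = -1080)
z*(125 - 143) = -1080*(125 - 143) = -1080*(-18) = 19440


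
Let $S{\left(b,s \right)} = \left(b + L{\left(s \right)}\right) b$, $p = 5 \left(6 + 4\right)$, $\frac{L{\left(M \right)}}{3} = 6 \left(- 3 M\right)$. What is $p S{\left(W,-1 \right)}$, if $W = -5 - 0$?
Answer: $-12250$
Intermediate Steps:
$L{\left(M \right)} = - 54 M$ ($L{\left(M \right)} = 3 \cdot 6 \left(- 3 M\right) = 3 \left(- 18 M\right) = - 54 M$)
$p = 50$ ($p = 5 \cdot 10 = 50$)
$W = -5$ ($W = -5 + 0 = -5$)
$S{\left(b,s \right)} = b \left(b - 54 s\right)$ ($S{\left(b,s \right)} = \left(b - 54 s\right) b = b \left(b - 54 s\right)$)
$p S{\left(W,-1 \right)} = 50 \left(- 5 \left(-5 - -54\right)\right) = 50 \left(- 5 \left(-5 + 54\right)\right) = 50 \left(\left(-5\right) 49\right) = 50 \left(-245\right) = -12250$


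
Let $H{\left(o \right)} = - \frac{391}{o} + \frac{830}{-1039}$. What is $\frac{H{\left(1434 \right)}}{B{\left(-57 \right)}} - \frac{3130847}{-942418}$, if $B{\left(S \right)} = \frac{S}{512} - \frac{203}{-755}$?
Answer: $- \frac{148754336627149199}{42756554385061134} \approx -3.4791$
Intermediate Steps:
$B{\left(S \right)} = \frac{203}{755} + \frac{S}{512}$ ($B{\left(S \right)} = S \frac{1}{512} - - \frac{203}{755} = \frac{S}{512} + \frac{203}{755} = \frac{203}{755} + \frac{S}{512}$)
$H{\left(o \right)} = - \frac{830}{1039} - \frac{391}{o}$ ($H{\left(o \right)} = - \frac{391}{o} + 830 \left(- \frac{1}{1039}\right) = - \frac{391}{o} - \frac{830}{1039} = - \frac{830}{1039} - \frac{391}{o}$)
$\frac{H{\left(1434 \right)}}{B{\left(-57 \right)}} - \frac{3130847}{-942418} = \frac{- \frac{830}{1039} - \frac{391}{1434}}{\frac{203}{755} + \frac{1}{512} \left(-57\right)} - \frac{3130847}{-942418} = \frac{- \frac{830}{1039} - \frac{391}{1434}}{\frac{203}{755} - \frac{57}{512}} - - \frac{3130847}{942418} = \frac{- \frac{830}{1039} - \frac{391}{1434}}{\frac{60901}{386560}} + \frac{3130847}{942418} = \left(- \frac{1596469}{1489926}\right) \frac{386560}{60901} + \frac{3130847}{942418} = - \frac{308565528320}{45368991663} + \frac{3130847}{942418} = - \frac{148754336627149199}{42756554385061134}$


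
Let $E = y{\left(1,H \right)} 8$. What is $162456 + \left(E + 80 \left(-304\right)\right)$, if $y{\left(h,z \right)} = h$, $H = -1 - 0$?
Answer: $138144$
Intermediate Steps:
$H = -1$ ($H = -1 + 0 = -1$)
$E = 8$ ($E = 1 \cdot 8 = 8$)
$162456 + \left(E + 80 \left(-304\right)\right) = 162456 + \left(8 + 80 \left(-304\right)\right) = 162456 + \left(8 - 24320\right) = 162456 - 24312 = 138144$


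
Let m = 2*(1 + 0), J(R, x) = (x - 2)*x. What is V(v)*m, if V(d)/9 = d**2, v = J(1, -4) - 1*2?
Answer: 8712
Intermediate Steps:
J(R, x) = x*(-2 + x) (J(R, x) = (-2 + x)*x = x*(-2 + x))
v = 22 (v = -4*(-2 - 4) - 1*2 = -4*(-6) - 2 = 24 - 2 = 22)
m = 2 (m = 2*1 = 2)
V(d) = 9*d**2
V(v)*m = (9*22**2)*2 = (9*484)*2 = 4356*2 = 8712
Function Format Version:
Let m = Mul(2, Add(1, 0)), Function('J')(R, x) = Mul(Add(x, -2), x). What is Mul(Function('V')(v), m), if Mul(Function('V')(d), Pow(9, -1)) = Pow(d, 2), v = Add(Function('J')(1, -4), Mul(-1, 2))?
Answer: 8712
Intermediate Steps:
Function('J')(R, x) = Mul(x, Add(-2, x)) (Function('J')(R, x) = Mul(Add(-2, x), x) = Mul(x, Add(-2, x)))
v = 22 (v = Add(Mul(-4, Add(-2, -4)), Mul(-1, 2)) = Add(Mul(-4, -6), -2) = Add(24, -2) = 22)
m = 2 (m = Mul(2, 1) = 2)
Function('V')(d) = Mul(9, Pow(d, 2))
Mul(Function('V')(v), m) = Mul(Mul(9, Pow(22, 2)), 2) = Mul(Mul(9, 484), 2) = Mul(4356, 2) = 8712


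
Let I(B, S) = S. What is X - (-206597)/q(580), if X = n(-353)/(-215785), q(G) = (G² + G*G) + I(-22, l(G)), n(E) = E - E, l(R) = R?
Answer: 206597/673380 ≈ 0.30681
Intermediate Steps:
n(E) = 0
q(G) = G + 2*G² (q(G) = (G² + G*G) + G = (G² + G²) + G = 2*G² + G = G + 2*G²)
X = 0 (X = 0/(-215785) = 0*(-1/215785) = 0)
X - (-206597)/q(580) = 0 - (-206597)/(580*(1 + 2*580)) = 0 - (-206597)/(580*(1 + 1160)) = 0 - (-206597)/(580*1161) = 0 - (-206597)/673380 = 0 - 1*(-206597/673380) = 0 + 206597/673380 = 206597/673380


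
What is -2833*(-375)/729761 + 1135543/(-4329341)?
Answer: 3770708649652/3159384217501 ≈ 1.1935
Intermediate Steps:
-2833*(-375)/729761 + 1135543/(-4329341) = 1062375*(1/729761) + 1135543*(-1/4329341) = 1062375/729761 - 1135543/4329341 = 3770708649652/3159384217501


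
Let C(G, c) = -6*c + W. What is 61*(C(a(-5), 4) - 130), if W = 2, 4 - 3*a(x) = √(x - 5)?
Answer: -9272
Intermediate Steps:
a(x) = 4/3 - √(-5 + x)/3 (a(x) = 4/3 - √(x - 5)/3 = 4/3 - √(-5 + x)/3)
C(G, c) = 2 - 6*c (C(G, c) = -6*c + 2 = 2 - 6*c)
61*(C(a(-5), 4) - 130) = 61*((2 - 6*4) - 130) = 61*((2 - 24) - 130) = 61*(-22 - 130) = 61*(-152) = -9272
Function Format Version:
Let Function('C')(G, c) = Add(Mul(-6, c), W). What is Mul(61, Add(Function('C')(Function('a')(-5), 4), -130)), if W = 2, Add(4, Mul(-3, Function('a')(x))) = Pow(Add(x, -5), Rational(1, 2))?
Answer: -9272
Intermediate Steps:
Function('a')(x) = Add(Rational(4, 3), Mul(Rational(-1, 3), Pow(Add(-5, x), Rational(1, 2)))) (Function('a')(x) = Add(Rational(4, 3), Mul(Rational(-1, 3), Pow(Add(x, -5), Rational(1, 2)))) = Add(Rational(4, 3), Mul(Rational(-1, 3), Pow(Add(-5, x), Rational(1, 2)))))
Function('C')(G, c) = Add(2, Mul(-6, c)) (Function('C')(G, c) = Add(Mul(-6, c), 2) = Add(2, Mul(-6, c)))
Mul(61, Add(Function('C')(Function('a')(-5), 4), -130)) = Mul(61, Add(Add(2, Mul(-6, 4)), -130)) = Mul(61, Add(Add(2, -24), -130)) = Mul(61, Add(-22, -130)) = Mul(61, -152) = -9272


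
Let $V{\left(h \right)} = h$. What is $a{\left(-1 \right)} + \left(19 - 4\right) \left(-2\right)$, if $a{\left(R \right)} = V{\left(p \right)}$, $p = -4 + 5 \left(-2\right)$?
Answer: $-44$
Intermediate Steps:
$p = -14$ ($p = -4 - 10 = -14$)
$a{\left(R \right)} = -14$
$a{\left(-1 \right)} + \left(19 - 4\right) \left(-2\right) = -14 + \left(19 - 4\right) \left(-2\right) = -14 + 15 \left(-2\right) = -14 - 30 = -44$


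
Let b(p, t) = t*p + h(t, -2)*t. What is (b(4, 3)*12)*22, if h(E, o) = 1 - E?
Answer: 1584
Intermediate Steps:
b(p, t) = p*t + t*(1 - t) (b(p, t) = t*p + (1 - t)*t = p*t + t*(1 - t))
(b(4, 3)*12)*22 = ((3*(1 + 4 - 1*3))*12)*22 = ((3*(1 + 4 - 3))*12)*22 = ((3*2)*12)*22 = (6*12)*22 = 72*22 = 1584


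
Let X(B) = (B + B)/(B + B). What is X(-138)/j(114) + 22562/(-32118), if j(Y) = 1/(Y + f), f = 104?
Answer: 3489581/16059 ≈ 217.30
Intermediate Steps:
X(B) = 1 (X(B) = (2*B)/((2*B)) = (2*B)*(1/(2*B)) = 1)
j(Y) = 1/(104 + Y) (j(Y) = 1/(Y + 104) = 1/(104 + Y))
X(-138)/j(114) + 22562/(-32118) = 1/1/(104 + 114) + 22562/(-32118) = 1/1/218 + 22562*(-1/32118) = 1/(1/218) - 11281/16059 = 1*218 - 11281/16059 = 218 - 11281/16059 = 3489581/16059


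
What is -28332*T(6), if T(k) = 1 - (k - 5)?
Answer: 0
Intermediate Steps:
T(k) = 6 - k (T(k) = 1 - (-5 + k) = 1 + (5 - k) = 6 - k)
-28332*T(6) = -28332*(6 - 1*6) = -28332*(6 - 6) = -28332*0 = 0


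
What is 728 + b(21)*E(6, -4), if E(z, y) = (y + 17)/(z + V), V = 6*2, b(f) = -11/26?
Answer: 26197/36 ≈ 727.69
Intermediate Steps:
b(f) = -11/26 (b(f) = -11*1/26 = -11/26)
V = 12
E(z, y) = (17 + y)/(12 + z) (E(z, y) = (y + 17)/(z + 12) = (17 + y)/(12 + z))
728 + b(21)*E(6, -4) = 728 - 11*(17 - 4)/(26*(12 + 6)) = 728 - 11*13/(26*18) = 728 - 11*13/468 = 728 - 11/26*13/18 = 728 - 11/36 = 26197/36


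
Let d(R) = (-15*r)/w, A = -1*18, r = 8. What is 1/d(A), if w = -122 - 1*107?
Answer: 229/120 ≈ 1.9083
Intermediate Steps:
A = -18
w = -229 (w = -122 - 107 = -229)
d(R) = 120/229 (d(R) = -15*8/(-229) = -120*(-1/229) = 120/229)
1/d(A) = 1/(120/229) = 229/120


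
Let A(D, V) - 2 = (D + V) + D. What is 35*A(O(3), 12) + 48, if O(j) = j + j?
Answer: 958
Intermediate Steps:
O(j) = 2*j
A(D, V) = 2 + V + 2*D (A(D, V) = 2 + ((D + V) + D) = 2 + (V + 2*D) = 2 + V + 2*D)
35*A(O(3), 12) + 48 = 35*(2 + 12 + 2*(2*3)) + 48 = 35*(2 + 12 + 2*6) + 48 = 35*(2 + 12 + 12) + 48 = 35*26 + 48 = 910 + 48 = 958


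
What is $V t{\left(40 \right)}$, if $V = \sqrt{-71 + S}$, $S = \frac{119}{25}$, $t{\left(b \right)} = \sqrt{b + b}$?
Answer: $\frac{24 i \sqrt{230}}{5} \approx 72.796 i$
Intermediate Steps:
$t{\left(b \right)} = \sqrt{2} \sqrt{b}$ ($t{\left(b \right)} = \sqrt{2 b} = \sqrt{2} \sqrt{b}$)
$S = \frac{119}{25}$ ($S = 119 \cdot \frac{1}{25} = \frac{119}{25} \approx 4.76$)
$V = \frac{6 i \sqrt{46}}{5}$ ($V = \sqrt{-71 + \frac{119}{25}} = \sqrt{- \frac{1656}{25}} = \frac{6 i \sqrt{46}}{5} \approx 8.1388 i$)
$V t{\left(40 \right)} = \frac{6 i \sqrt{46}}{5} \sqrt{2} \sqrt{40} = \frac{6 i \sqrt{46}}{5} \sqrt{2} \cdot 2 \sqrt{10} = \frac{6 i \sqrt{46}}{5} \cdot 4 \sqrt{5} = \frac{24 i \sqrt{230}}{5}$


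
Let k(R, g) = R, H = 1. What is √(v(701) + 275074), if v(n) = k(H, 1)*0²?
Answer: √275074 ≈ 524.47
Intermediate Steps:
v(n) = 0 (v(n) = 1*0² = 1*0 = 0)
√(v(701) + 275074) = √(0 + 275074) = √275074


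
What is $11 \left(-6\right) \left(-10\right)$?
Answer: $660$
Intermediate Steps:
$11 \left(-6\right) \left(-10\right) = \left(-66\right) \left(-10\right) = 660$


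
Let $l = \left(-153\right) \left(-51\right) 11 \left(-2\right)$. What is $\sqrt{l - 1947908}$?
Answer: $i \sqrt{2119574} \approx 1455.9 i$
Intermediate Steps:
$l = -171666$ ($l = 7803 \left(-22\right) = -171666$)
$\sqrt{l - 1947908} = \sqrt{-171666 - 1947908} = \sqrt{-2119574} = i \sqrt{2119574}$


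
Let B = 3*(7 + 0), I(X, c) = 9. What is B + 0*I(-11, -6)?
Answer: 21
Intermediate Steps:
B = 21 (B = 3*7 = 21)
B + 0*I(-11, -6) = 21 + 0*9 = 21 + 0 = 21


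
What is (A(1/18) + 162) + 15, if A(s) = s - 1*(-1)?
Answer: 3205/18 ≈ 178.06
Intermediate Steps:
A(s) = 1 + s (A(s) = s + 1 = 1 + s)
(A(1/18) + 162) + 15 = ((1 + 1/18) + 162) + 15 = (19/18 + 162) + 15 = 2935/18 + 15 = 3205/18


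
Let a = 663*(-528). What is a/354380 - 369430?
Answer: -2517672182/6815 ≈ -3.6943e+5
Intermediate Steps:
a = -350064
a/354380 - 369430 = -350064/354380 - 369430 = -350064*1/354380 - 369430 = -6732/6815 - 369430 = -2517672182/6815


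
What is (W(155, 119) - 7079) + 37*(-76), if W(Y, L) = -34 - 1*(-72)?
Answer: -9853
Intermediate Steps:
W(Y, L) = 38 (W(Y, L) = -34 + 72 = 38)
(W(155, 119) - 7079) + 37*(-76) = (38 - 7079) + 37*(-76) = -7041 - 2812 = -9853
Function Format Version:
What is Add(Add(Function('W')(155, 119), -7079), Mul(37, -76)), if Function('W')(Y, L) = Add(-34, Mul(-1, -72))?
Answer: -9853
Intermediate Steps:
Function('W')(Y, L) = 38 (Function('W')(Y, L) = Add(-34, 72) = 38)
Add(Add(Function('W')(155, 119), -7079), Mul(37, -76)) = Add(Add(38, -7079), Mul(37, -76)) = Add(-7041, -2812) = -9853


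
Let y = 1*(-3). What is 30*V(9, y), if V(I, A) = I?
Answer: 270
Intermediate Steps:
y = -3
30*V(9, y) = 30*9 = 270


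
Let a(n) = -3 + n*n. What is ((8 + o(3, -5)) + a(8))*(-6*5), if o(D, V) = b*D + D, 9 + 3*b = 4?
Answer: -2010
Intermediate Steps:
b = -5/3 (b = -3 + (⅓)*4 = -3 + 4/3 = -5/3 ≈ -1.6667)
o(D, V) = -2*D/3 (o(D, V) = -5*D/3 + D = -2*D/3)
a(n) = -3 + n²
((8 + o(3, -5)) + a(8))*(-6*5) = ((8 - ⅔*3) + (-3 + 8²))*(-6*5) = ((8 - 2) + (-3 + 64))*(-30) = (6 + 61)*(-30) = 67*(-30) = -2010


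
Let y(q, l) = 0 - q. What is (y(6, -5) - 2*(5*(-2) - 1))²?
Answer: 256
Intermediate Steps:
y(q, l) = -q
(y(6, -5) - 2*(5*(-2) - 1))² = (-1*6 - 2*(5*(-2) - 1))² = (-6 - 2*(-10 - 1))² = (-6 - 2*(-11))² = (-6 + 22)² = 16² = 256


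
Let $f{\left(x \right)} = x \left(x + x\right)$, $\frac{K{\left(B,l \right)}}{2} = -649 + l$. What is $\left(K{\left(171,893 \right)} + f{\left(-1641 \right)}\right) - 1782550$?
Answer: $3603700$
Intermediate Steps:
$K{\left(B,l \right)} = -1298 + 2 l$ ($K{\left(B,l \right)} = 2 \left(-649 + l\right) = -1298 + 2 l$)
$f{\left(x \right)} = 2 x^{2}$ ($f{\left(x \right)} = x 2 x = 2 x^{2}$)
$\left(K{\left(171,893 \right)} + f{\left(-1641 \right)}\right) - 1782550 = \left(\left(-1298 + 2 \cdot 893\right) + 2 \left(-1641\right)^{2}\right) - 1782550 = \left(\left(-1298 + 1786\right) + 2 \cdot 2692881\right) - 1782550 = \left(488 + 5385762\right) - 1782550 = 5386250 - 1782550 = 3603700$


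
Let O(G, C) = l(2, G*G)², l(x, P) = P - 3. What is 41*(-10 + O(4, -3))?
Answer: 6519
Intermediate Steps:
l(x, P) = -3 + P
O(G, C) = (-3 + G²)² (O(G, C) = (-3 + G*G)² = (-3 + G²)²)
41*(-10 + O(4, -3)) = 41*(-10 + (-3 + 4²)²) = 41*(-10 + (-3 + 16)²) = 41*(-10 + 13²) = 41*(-10 + 169) = 41*159 = 6519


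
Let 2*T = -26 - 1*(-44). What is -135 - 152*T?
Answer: -1503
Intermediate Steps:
T = 9 (T = (-26 - 1*(-44))/2 = (-26 + 44)/2 = (½)*18 = 9)
-135 - 152*T = -135 - 152*9 = -135 - 1368 = -1503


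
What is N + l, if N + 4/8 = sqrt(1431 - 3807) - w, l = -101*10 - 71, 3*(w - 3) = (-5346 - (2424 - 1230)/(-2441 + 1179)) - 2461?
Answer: 5745323/3786 + 6*I*sqrt(66) ≈ 1517.5 + 48.744*I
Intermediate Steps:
w = -4919941/1893 (w = 3 + ((-5346 - (2424 - 1230)/(-2441 + 1179)) - 2461)/3 = 3 + ((-5346 - 1194/(-1262)) - 2461)/3 = 3 + ((-5346 - 1194*(-1)/1262) - 2461)/3 = 3 + ((-5346 - 1*(-597/631)) - 2461)/3 = 3 + ((-5346 + 597/631) - 2461)/3 = 3 + (-3372729/631 - 2461)/3 = 3 + (1/3)*(-4925620/631) = 3 - 4925620/1893 = -4919941/1893 ≈ -2599.0)
l = -1081 (l = -1010 - 71 = -1081)
N = 9837989/3786 + 6*I*sqrt(66) (N = -1/2 + (sqrt(1431 - 3807) - 1*(-4919941/1893)) = -1/2 + (sqrt(-2376) + 4919941/1893) = -1/2 + (6*I*sqrt(66) + 4919941/1893) = -1/2 + (4919941/1893 + 6*I*sqrt(66)) = 9837989/3786 + 6*I*sqrt(66) ≈ 2598.5 + 48.744*I)
N + l = (9837989/3786 + 6*I*sqrt(66)) - 1081 = 5745323/3786 + 6*I*sqrt(66)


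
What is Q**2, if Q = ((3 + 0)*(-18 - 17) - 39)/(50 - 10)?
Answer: 324/25 ≈ 12.960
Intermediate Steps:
Q = -18/5 (Q = (3*(-35) - 39)/40 = (-105 - 39)*(1/40) = -144*1/40 = -18/5 ≈ -3.6000)
Q**2 = (-18/5)**2 = 324/25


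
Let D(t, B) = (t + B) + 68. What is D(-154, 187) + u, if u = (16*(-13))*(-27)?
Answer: 5717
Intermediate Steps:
D(t, B) = 68 + B + t (D(t, B) = (B + t) + 68 = 68 + B + t)
u = 5616 (u = -208*(-27) = 5616)
D(-154, 187) + u = (68 + 187 - 154) + 5616 = 101 + 5616 = 5717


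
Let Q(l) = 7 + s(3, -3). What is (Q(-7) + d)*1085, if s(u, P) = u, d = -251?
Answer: -261485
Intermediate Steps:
Q(l) = 10 (Q(l) = 7 + 3 = 10)
(Q(-7) + d)*1085 = (10 - 251)*1085 = -241*1085 = -261485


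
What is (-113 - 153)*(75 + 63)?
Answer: -36708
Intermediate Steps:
(-113 - 153)*(75 + 63) = -266*138 = -36708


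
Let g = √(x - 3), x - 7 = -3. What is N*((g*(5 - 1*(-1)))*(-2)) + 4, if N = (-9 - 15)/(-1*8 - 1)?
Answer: -28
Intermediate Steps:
x = 4 (x = 7 - 3 = 4)
g = 1 (g = √(4 - 3) = √1 = 1)
N = 8/3 (N = -24/(-8 - 1) = -24/(-9) = -24*(-⅑) = 8/3 ≈ 2.6667)
N*((g*(5 - 1*(-1)))*(-2)) + 4 = 8*((1*(5 - 1*(-1)))*(-2))/3 + 4 = 8*((1*(5 + 1))*(-2))/3 + 4 = 8*((1*6)*(-2))/3 + 4 = 8*(6*(-2))/3 + 4 = (8/3)*(-12) + 4 = -32 + 4 = -28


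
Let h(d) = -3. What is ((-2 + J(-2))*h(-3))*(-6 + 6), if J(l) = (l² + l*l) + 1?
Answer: 0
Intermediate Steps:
J(l) = 1 + 2*l² (J(l) = (l² + l²) + 1 = 2*l² + 1 = 1 + 2*l²)
((-2 + J(-2))*h(-3))*(-6 + 6) = ((-2 + (1 + 2*(-2)²))*(-3))*(-6 + 6) = ((-2 + (1 + 2*4))*(-3))*0 = ((-2 + (1 + 8))*(-3))*0 = ((-2 + 9)*(-3))*0 = (7*(-3))*0 = -21*0 = 0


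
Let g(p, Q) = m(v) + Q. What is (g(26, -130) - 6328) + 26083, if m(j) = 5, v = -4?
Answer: 19630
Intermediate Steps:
g(p, Q) = 5 + Q
(g(26, -130) - 6328) + 26083 = ((5 - 130) - 6328) + 26083 = (-125 - 6328) + 26083 = -6453 + 26083 = 19630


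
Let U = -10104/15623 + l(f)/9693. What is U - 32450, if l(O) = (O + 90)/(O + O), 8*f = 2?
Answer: -9828239897341/302867478 ≈ -32451.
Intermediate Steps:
f = 1/4 (f = (1/8)*2 = 1/4 ≈ 0.25000)
l(O) = (90 + O)/(2*O) (l(O) = (90 + O)/((2*O)) = (1/(2*O))*(90 + O) = (90 + O)/(2*O))
U = -190236241/302867478 (U = -10104/15623 + ((90 + 1/4)/(2*(1/4)))/9693 = -10104*1/15623 + ((1/2)*4*(361/4))*(1/9693) = -10104/15623 + (361/2)*(1/9693) = -10104/15623 + 361/19386 = -190236241/302867478 ≈ -0.62812)
U - 32450 = -190236241/302867478 - 32450 = -9828239897341/302867478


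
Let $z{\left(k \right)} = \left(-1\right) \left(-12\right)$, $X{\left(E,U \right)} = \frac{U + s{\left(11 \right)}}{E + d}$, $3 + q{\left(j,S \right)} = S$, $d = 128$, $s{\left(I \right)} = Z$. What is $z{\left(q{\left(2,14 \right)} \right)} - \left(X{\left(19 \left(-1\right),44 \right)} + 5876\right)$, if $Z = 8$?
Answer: $- \frac{639228}{109} \approx -5864.5$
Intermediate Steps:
$s{\left(I \right)} = 8$
$q{\left(j,S \right)} = -3 + S$
$X{\left(E,U \right)} = \frac{8 + U}{128 + E}$ ($X{\left(E,U \right)} = \frac{U + 8}{E + 128} = \frac{8 + U}{128 + E}$)
$z{\left(k \right)} = 12$
$z{\left(q{\left(2,14 \right)} \right)} - \left(X{\left(19 \left(-1\right),44 \right)} + 5876\right) = 12 - \left(\frac{8 + 44}{128 + 19 \left(-1\right)} + 5876\right) = 12 - \left(\frac{1}{128 - 19} \cdot 52 + 5876\right) = 12 - \left(\frac{1}{109} \cdot 52 + 5876\right) = 12 - \left(\frac{52}{109} + 5876\right) = 12 - \frac{640536}{109} = - \frac{639228}{109}$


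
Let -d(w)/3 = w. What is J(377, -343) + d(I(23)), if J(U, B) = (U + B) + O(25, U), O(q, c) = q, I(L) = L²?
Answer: -1528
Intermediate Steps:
d(w) = -3*w
J(U, B) = 25 + B + U (J(U, B) = (U + B) + 25 = (B + U) + 25 = 25 + B + U)
J(377, -343) + d(I(23)) = (25 - 343 + 377) - 3*23² = 59 - 3*529 = 59 - 1587 = -1528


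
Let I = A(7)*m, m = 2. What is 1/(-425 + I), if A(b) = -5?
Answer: -1/435 ≈ -0.0022989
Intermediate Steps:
I = -10 (I = -5*2 = -10)
1/(-425 + I) = 1/(-425 - 10) = 1/(-435) = -1/435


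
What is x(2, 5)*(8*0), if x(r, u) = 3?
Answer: 0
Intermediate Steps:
x(2, 5)*(8*0) = 3*(8*0) = 3*0 = 0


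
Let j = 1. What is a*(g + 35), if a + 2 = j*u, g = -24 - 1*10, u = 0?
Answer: -2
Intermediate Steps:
g = -34 (g = -24 - 10 = -34)
a = -2 (a = -2 + 1*0 = -2 + 0 = -2)
a*(g + 35) = -2*(-34 + 35) = -2*1 = -2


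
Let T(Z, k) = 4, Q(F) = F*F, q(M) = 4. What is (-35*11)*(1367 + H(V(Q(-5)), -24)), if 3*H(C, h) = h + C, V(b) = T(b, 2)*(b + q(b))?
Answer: -1614305/3 ≈ -5.3810e+5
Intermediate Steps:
Q(F) = F²
V(b) = 16 + 4*b (V(b) = 4*(b + 4) = 4*(4 + b) = 16 + 4*b)
H(C, h) = C/3 + h/3 (H(C, h) = (h + C)/3 = (C + h)/3 = C/3 + h/3)
(-35*11)*(1367 + H(V(Q(-5)), -24)) = (-35*11)*(1367 + ((16 + 4*(-5)²)/3 + (⅓)*(-24))) = -385*(1367 + ((16 + 4*25)/3 - 8)) = -385*(1367 + ((16 + 100)/3 - 8)) = -385*(1367 + ((⅓)*116 - 8)) = -385*(1367 + (116/3 - 8)) = -385*(1367 + 92/3) = -385*4193/3 = -1614305/3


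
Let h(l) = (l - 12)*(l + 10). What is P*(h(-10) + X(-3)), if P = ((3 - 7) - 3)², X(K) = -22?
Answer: -1078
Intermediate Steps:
h(l) = (-12 + l)*(10 + l)
P = 49 (P = (-4 - 3)² = (-7)² = 49)
P*(h(-10) + X(-3)) = 49*((-120 + (-10)² - 2*(-10)) - 22) = 49*((-120 + 100 + 20) - 22) = 49*(0 - 22) = 49*(-22) = -1078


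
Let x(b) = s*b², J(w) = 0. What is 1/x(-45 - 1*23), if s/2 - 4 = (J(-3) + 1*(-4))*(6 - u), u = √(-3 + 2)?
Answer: -5/961792 - I/961792 ≈ -5.1986e-6 - 1.0397e-6*I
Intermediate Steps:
u = I (u = √(-1) = I ≈ 1.0*I)
s = -40 + 8*I (s = 8 + 2*((0 + 1*(-4))*(6 - I)) = 8 + 2*((0 - 4)*(6 - I)) = 8 + 2*(-4*(6 - I)) = 8 + 2*(-24 + 4*I) = 8 + (-48 + 8*I) = -40 + 8*I ≈ -40.0 + 8.0*I)
x(b) = b²*(-40 + 8*I) (x(b) = (-40 + 8*I)*b² = b²*(-40 + 8*I))
1/x(-45 - 1*23) = 1/(8*(-45 - 1*23)²*(-5 + I)) = 1/(8*(-45 - 23)²*(-5 + I)) = 1/(8*(-68)²*(-5 + I)) = 1/(8*4624*(-5 + I)) = 1/(-184960 + 36992*I) = (-184960 - 36992*I)/35578609664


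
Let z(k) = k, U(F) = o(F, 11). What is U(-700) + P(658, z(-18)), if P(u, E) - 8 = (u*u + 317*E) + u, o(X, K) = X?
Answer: 427224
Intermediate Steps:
U(F) = F
P(u, E) = 8 + u + u² + 317*E (P(u, E) = 8 + ((u*u + 317*E) + u) = 8 + ((u² + 317*E) + u) = 8 + (u + u² + 317*E) = 8 + u + u² + 317*E)
U(-700) + P(658, z(-18)) = -700 + (8 + 658 + 658² + 317*(-18)) = -700 + (8 + 658 + 432964 - 5706) = -700 + 427924 = 427224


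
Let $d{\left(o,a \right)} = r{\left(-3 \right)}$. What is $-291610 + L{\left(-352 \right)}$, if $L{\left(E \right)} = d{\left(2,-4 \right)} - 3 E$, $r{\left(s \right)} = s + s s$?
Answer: $-290548$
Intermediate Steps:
$r{\left(s \right)} = s + s^{2}$
$d{\left(o,a \right)} = 6$ ($d{\left(o,a \right)} = - 3 \left(1 - 3\right) = \left(-3\right) \left(-2\right) = 6$)
$L{\left(E \right)} = 6 - 3 E$
$-291610 + L{\left(-352 \right)} = -291610 + \left(6 - -1056\right) = -291610 + \left(6 + 1056\right) = -291610 + 1062 = -290548$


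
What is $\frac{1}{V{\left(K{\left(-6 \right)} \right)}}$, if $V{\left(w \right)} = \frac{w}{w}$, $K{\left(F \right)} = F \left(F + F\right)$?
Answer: $1$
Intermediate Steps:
$K{\left(F \right)} = 2 F^{2}$ ($K{\left(F \right)} = F 2 F = 2 F^{2}$)
$V{\left(w \right)} = 1$
$\frac{1}{V{\left(K{\left(-6 \right)} \right)}} = 1^{-1} = 1$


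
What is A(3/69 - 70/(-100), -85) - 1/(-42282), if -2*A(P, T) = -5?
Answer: 52853/21141 ≈ 2.5000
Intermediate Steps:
A(P, T) = 5/2 (A(P, T) = -½*(-5) = 5/2)
A(3/69 - 70/(-100), -85) - 1/(-42282) = 5/2 - 1/(-42282) = 5/2 - 1*(-1/42282) = 5/2 + 1/42282 = 52853/21141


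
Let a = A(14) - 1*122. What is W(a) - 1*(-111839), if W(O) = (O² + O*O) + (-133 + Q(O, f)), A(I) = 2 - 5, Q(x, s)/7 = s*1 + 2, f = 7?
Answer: 143019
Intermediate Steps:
Q(x, s) = 14 + 7*s (Q(x, s) = 7*(s*1 + 2) = 7*(s + 2) = 7*(2 + s) = 14 + 7*s)
A(I) = -3
a = -125 (a = -3 - 1*122 = -3 - 122 = -125)
W(O) = -70 + 2*O² (W(O) = (O² + O*O) + (-133 + (14 + 7*7)) = (O² + O²) + (-133 + (14 + 49)) = 2*O² + (-133 + 63) = 2*O² - 70 = -70 + 2*O²)
W(a) - 1*(-111839) = (-70 + 2*(-125)²) - 1*(-111839) = (-70 + 2*15625) + 111839 = (-70 + 31250) + 111839 = 31180 + 111839 = 143019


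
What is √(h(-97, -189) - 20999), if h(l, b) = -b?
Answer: I*√20810 ≈ 144.26*I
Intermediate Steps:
√(h(-97, -189) - 20999) = √(-1*(-189) - 20999) = √(189 - 20999) = √(-20810) = I*√20810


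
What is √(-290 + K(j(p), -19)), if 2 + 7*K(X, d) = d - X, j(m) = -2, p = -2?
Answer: I*√14343/7 ≈ 17.109*I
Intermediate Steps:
K(X, d) = -2/7 - X/7 + d/7 (K(X, d) = -2/7 + (d - X)/7 = -2/7 + (-X/7 + d/7) = -2/7 - X/7 + d/7)
√(-290 + K(j(p), -19)) = √(-290 + (-2/7 - ⅐*(-2) + (⅐)*(-19))) = √(-290 + (-2/7 + 2/7 - 19/7)) = √(-290 - 19/7) = √(-2049/7) = I*√14343/7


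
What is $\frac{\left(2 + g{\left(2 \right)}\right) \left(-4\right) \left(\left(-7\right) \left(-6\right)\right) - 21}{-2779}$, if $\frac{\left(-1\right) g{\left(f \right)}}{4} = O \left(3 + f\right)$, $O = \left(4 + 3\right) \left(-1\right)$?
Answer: $\frac{3411}{397} \approx 8.5919$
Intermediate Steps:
$O = -7$ ($O = 7 \left(-1\right) = -7$)
$g{\left(f \right)} = 84 + 28 f$ ($g{\left(f \right)} = - 4 \left(- 7 \left(3 + f\right)\right) = - 4 \left(-21 - 7 f\right) = 84 + 28 f$)
$\frac{\left(2 + g{\left(2 \right)}\right) \left(-4\right) \left(\left(-7\right) \left(-6\right)\right) - 21}{-2779} = \frac{\left(2 + \left(84 + 28 \cdot 2\right)\right) \left(-4\right) \left(\left(-7\right) \left(-6\right)\right) - 21}{-2779} = \left(\left(2 + \left(84 + 56\right)\right) \left(-4\right) 42 - 21\right) \left(- \frac{1}{2779}\right) = \left(\left(2 + 140\right) \left(-4\right) 42 - 21\right) \left(- \frac{1}{2779}\right) = \left(142 \left(-4\right) 42 - 21\right) \left(- \frac{1}{2779}\right) = \left(\left(-568\right) 42 - 21\right) \left(- \frac{1}{2779}\right) = \left(-23856 - 21\right) \left(- \frac{1}{2779}\right) = \left(-23877\right) \left(- \frac{1}{2779}\right) = \frac{3411}{397}$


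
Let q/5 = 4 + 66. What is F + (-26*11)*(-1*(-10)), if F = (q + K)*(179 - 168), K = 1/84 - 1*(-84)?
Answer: 160787/84 ≈ 1914.1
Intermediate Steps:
K = 7057/84 (K = 1/84 + 84 = 7057/84 ≈ 84.012)
q = 350 (q = 5*(4 + 66) = 5*70 = 350)
F = 401027/84 (F = (350 + 7057/84)*(179 - 168) = (36457/84)*11 = 401027/84 ≈ 4774.1)
F + (-26*11)*(-1*(-10)) = 401027/84 + (-26*11)*(-1*(-10)) = 401027/84 - 286*10 = 401027/84 - 2860 = 160787/84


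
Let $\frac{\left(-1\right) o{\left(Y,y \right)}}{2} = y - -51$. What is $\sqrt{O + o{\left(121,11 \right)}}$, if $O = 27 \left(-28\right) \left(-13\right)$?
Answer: $2 \sqrt{2426} \approx 98.509$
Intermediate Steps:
$o{\left(Y,y \right)} = -102 - 2 y$ ($o{\left(Y,y \right)} = - 2 \left(y - -51\right) = - 2 \left(y + 51\right) = - 2 \left(51 + y\right) = -102 - 2 y$)
$O = 9828$ ($O = \left(-756\right) \left(-13\right) = 9828$)
$\sqrt{O + o{\left(121,11 \right)}} = \sqrt{9828 - 124} = \sqrt{9704} = 2 \sqrt{2426}$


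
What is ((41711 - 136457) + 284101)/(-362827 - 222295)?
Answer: -189355/585122 ≈ -0.32362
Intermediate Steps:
((41711 - 136457) + 284101)/(-362827 - 222295) = (-94746 + 284101)/(-585122) = 189355*(-1/585122) = -189355/585122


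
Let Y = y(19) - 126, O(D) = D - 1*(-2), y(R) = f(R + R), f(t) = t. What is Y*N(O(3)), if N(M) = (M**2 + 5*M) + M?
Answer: -4840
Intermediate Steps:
y(R) = 2*R (y(R) = R + R = 2*R)
O(D) = 2 + D (O(D) = D + 2 = 2 + D)
Y = -88 (Y = 2*19 - 126 = 38 - 126 = -88)
N(M) = M**2 + 6*M
Y*N(O(3)) = -88*(2 + 3)*(6 + (2 + 3)) = -440*(6 + 5) = -440*11 = -88*55 = -4840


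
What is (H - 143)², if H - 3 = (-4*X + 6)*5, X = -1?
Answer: 8100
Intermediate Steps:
H = 53 (H = 3 + (-4*(-1) + 6)*5 = 3 + (4 + 6)*5 = 3 + 10*5 = 3 + 50 = 53)
(H - 143)² = (53 - 143)² = (-90)² = 8100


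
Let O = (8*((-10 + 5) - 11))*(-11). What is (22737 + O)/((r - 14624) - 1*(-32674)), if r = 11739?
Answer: 24145/29789 ≈ 0.81053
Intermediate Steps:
O = 1408 (O = (8*(-5 - 11))*(-11) = (8*(-16))*(-11) = -128*(-11) = 1408)
(22737 + O)/((r - 14624) - 1*(-32674)) = (22737 + 1408)/((11739 - 14624) - 1*(-32674)) = 24145/(-2885 + 32674) = 24145/29789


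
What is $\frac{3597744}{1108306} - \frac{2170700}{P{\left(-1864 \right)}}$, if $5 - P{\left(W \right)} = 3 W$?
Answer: $- \frac{1192831630516}{3101594341} \approx -384.59$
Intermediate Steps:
$P{\left(W \right)} = 5 - 3 W$
$\frac{3597744}{1108306} - \frac{2170700}{P{\left(-1864 \right)}} = \frac{3597744}{1108306} - \frac{2170700}{5 - -5592} = 3597744 \cdot \frac{1}{1108306} - \frac{2170700}{5 + 5592} = \frac{1798872}{554153} - \frac{2170700}{5597} = - \frac{1192831630516}{3101594341}$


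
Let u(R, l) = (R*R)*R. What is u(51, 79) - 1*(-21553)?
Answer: 154204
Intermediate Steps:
u(R, l) = R³ (u(R, l) = R²*R = R³)
u(51, 79) - 1*(-21553) = 51³ - 1*(-21553) = 132651 + 21553 = 154204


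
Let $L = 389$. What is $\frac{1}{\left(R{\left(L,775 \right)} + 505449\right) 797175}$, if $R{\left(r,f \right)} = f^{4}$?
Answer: $\frac{1}{287581595577790950} \approx 3.4773 \cdot 10^{-18}$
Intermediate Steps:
$\frac{1}{\left(R{\left(L,775 \right)} + 505449\right) 797175} = \frac{1}{\left(775^{4} + 505449\right) 797175} = \frac{1}{360750390625 + 505449} \cdot \frac{1}{797175} = \frac{1}{360750896074} \cdot \frac{1}{797175} = \frac{1}{287581595577790950}$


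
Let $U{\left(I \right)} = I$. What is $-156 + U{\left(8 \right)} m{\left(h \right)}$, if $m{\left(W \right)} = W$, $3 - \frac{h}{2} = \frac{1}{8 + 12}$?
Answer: $- \frac{544}{5} \approx -108.8$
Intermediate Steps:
$h = \frac{59}{10}$ ($h = 6 - \frac{2}{8 + 12} = 6 - \frac{2}{20} = 6 - \frac{1}{10} = \frac{59}{10} \approx 5.9$)
$-156 + U{\left(8 \right)} m{\left(h \right)} = -156 + 8 \cdot \frac{59}{10} = -156 + \frac{236}{5} = - \frac{544}{5}$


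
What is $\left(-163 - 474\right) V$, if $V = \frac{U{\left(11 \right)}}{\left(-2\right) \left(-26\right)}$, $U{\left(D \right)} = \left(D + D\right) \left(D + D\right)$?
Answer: $-5929$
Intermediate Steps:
$U{\left(D \right)} = 4 D^{2}$ ($U{\left(D \right)} = 2 D 2 D = 4 D^{2}$)
$V = \frac{121}{13}$ ($V = \frac{4 \cdot 11^{2}}{\left(-2\right) \left(-26\right)} = \frac{4 \cdot 121}{52} = 484 \cdot \frac{1}{52} = \frac{121}{13} \approx 9.3077$)
$\left(-163 - 474\right) V = \left(-163 - 474\right) \frac{121}{13} = \left(-637\right) \frac{121}{13} = -5929$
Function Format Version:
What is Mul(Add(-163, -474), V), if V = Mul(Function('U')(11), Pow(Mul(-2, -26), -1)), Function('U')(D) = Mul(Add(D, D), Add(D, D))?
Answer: -5929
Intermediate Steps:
Function('U')(D) = Mul(4, Pow(D, 2)) (Function('U')(D) = Mul(Mul(2, D), Mul(2, D)) = Mul(4, Pow(D, 2)))
V = Rational(121, 13) (V = Mul(Mul(4, Pow(11, 2)), Pow(Mul(-2, -26), -1)) = Mul(Mul(4, 121), Pow(52, -1)) = Mul(484, Rational(1, 52)) = Rational(121, 13) ≈ 9.3077)
Mul(Add(-163, -474), V) = Mul(Add(-163, -474), Rational(121, 13)) = Mul(-637, Rational(121, 13)) = -5929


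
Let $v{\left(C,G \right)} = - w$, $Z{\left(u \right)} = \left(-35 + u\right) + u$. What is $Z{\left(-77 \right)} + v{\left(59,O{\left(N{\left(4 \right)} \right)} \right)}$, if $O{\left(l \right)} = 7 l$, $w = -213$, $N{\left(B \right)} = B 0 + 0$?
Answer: $24$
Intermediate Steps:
$N{\left(B \right)} = 0$ ($N{\left(B \right)} = 0 + 0 = 0$)
$Z{\left(u \right)} = -35 + 2 u$
$v{\left(C,G \right)} = 213$ ($v{\left(C,G \right)} = \left(-1\right) \left(-213\right) = 213$)
$Z{\left(-77 \right)} + v{\left(59,O{\left(N{\left(4 \right)} \right)} \right)} = \left(-35 + 2 \left(-77\right)\right) + 213 = \left(-35 - 154\right) + 213 = -189 + 213 = 24$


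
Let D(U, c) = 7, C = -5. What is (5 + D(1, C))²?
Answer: 144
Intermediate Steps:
(5 + D(1, C))² = (5 + 7)² = 12² = 144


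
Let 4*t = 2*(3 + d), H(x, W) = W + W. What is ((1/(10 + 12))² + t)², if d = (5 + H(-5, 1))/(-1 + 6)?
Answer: 28398241/5856400 ≈ 4.8491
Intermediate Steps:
H(x, W) = 2*W
d = 7/5 (d = (5 + 2*1)/(-1 + 6) = (5 + 2)/5 = 7*(⅕) = 7/5 ≈ 1.4000)
t = 11/5 (t = (2*(3 + 7/5))/4 = (2*(22/5))/4 = (¼)*(44/5) = 11/5 ≈ 2.2000)
((1/(10 + 12))² + t)² = ((1/(10 + 12))² + 11/5)² = ((1/22)² + 11/5)² = (1/484 + 11/5)² = (5329/2420)² = 28398241/5856400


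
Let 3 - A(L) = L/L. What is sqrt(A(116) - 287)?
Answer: I*sqrt(285) ≈ 16.882*I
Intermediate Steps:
A(L) = 2 (A(L) = 3 - L/L = 3 - 1*1 = 3 - 1 = 2)
sqrt(A(116) - 287) = sqrt(2 - 287) = sqrt(-285) = I*sqrt(285)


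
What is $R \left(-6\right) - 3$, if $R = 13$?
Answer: $-81$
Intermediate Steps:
$R \left(-6\right) - 3 = 13 \left(-6\right) - 3 = -78 - 3 = -81$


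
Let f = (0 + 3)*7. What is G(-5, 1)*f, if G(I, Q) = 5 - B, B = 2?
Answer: 63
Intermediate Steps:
G(I, Q) = 3 (G(I, Q) = 5 - 1*2 = 5 - 2 = 3)
f = 21 (f = 3*7 = 21)
G(-5, 1)*f = 3*21 = 63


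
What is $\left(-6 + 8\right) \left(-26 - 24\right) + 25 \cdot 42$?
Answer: $950$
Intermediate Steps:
$\left(-6 + 8\right) \left(-26 - 24\right) + 25 \cdot 42 = 2 \left(-50\right) + 1050 = -100 + 1050 = 950$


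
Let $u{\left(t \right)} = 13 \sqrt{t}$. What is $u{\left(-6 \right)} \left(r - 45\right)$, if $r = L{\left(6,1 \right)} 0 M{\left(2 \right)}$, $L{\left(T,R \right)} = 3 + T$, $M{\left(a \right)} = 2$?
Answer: $- 585 i \sqrt{6} \approx - 1433.0 i$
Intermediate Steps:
$r = 0$ ($r = \left(3 + 6\right) 0 \cdot 2 = 9 \cdot 0 \cdot 2 = 0 \cdot 2 = 0$)
$u{\left(-6 \right)} \left(r - 45\right) = 13 \sqrt{-6} \left(0 - 45\right) = 13 i \sqrt{6} \left(-45\right) = - 585 i \sqrt{6}$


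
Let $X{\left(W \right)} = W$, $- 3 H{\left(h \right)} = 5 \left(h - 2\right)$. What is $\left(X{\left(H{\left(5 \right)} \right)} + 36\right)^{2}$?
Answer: $961$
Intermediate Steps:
$H{\left(h \right)} = \frac{10}{3} - \frac{5 h}{3}$ ($H{\left(h \right)} = - \frac{5 \left(h - 2\right)}{3} = - \frac{5 \left(-2 + h\right)}{3} = - \frac{-10 + 5 h}{3} = \frac{10}{3} - \frac{5 h}{3}$)
$\left(X{\left(H{\left(5 \right)} \right)} + 36\right)^{2} = \left(\left(\frac{10}{3} - \frac{25}{3}\right) + 36\right)^{2} = \left(-5 + 36\right)^{2} = 31^{2} = 961$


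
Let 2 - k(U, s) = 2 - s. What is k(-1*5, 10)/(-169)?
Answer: -10/169 ≈ -0.059172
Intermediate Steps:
k(U, s) = s (k(U, s) = 2 - (2 - s) = 2 + (-2 + s) = s)
k(-1*5, 10)/(-169) = 10/(-169) = 10*(-1/169) = -10/169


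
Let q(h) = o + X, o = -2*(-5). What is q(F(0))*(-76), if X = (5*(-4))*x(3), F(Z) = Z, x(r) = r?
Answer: 3800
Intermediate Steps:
o = 10
X = -60 (X = (5*(-4))*3 = -20*3 = -60)
q(h) = -50 (q(h) = 10 - 60 = -50)
q(F(0))*(-76) = -50*(-76) = 3800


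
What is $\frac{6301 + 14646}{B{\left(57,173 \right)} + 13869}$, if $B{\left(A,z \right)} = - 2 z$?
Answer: $\frac{20947}{13523} \approx 1.549$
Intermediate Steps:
$\frac{6301 + 14646}{B{\left(57,173 \right)} + 13869} = \frac{6301 + 14646}{\left(-2\right) 173 + 13869} = \frac{20947}{-346 + 13869} = \frac{20947}{13523}$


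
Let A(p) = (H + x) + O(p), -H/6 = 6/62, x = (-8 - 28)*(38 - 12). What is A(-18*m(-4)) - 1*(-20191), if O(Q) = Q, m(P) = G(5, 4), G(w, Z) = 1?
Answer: 596329/31 ≈ 19236.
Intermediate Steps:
x = -936 (x = -36*26 = -936)
m(P) = 1
H = -18/31 (H = -36/62 = -6*3/31 = -18/31 ≈ -0.58065)
A(p) = -29034/31 + p (A(p) = (-18/31 - 936) + p = -29034/31 + p)
A(-18*m(-4)) - 1*(-20191) = (-29034/31 - 18*1) - 1*(-20191) = (-29034/31 - 18) + 20191 = -29592/31 + 20191 = 596329/31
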